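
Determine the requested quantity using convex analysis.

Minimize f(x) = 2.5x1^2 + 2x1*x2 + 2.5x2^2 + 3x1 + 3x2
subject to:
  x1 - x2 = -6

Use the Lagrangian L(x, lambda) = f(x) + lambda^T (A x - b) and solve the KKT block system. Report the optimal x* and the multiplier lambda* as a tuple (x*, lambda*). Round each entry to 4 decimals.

Form the Lagrangian:
  L(x, lambda) = (1/2) x^T Q x + c^T x + lambda^T (A x - b)
Stationarity (grad_x L = 0): Q x + c + A^T lambda = 0.
Primal feasibility: A x = b.

This gives the KKT block system:
  [ Q   A^T ] [ x     ]   [-c ]
  [ A    0  ] [ lambda ] = [ b ]

Solving the linear system:
  x*      = (-3.4286, 2.5714)
  lambda* = (9)
  f(x*)   = 25.7143

x* = (-3.4286, 2.5714), lambda* = (9)


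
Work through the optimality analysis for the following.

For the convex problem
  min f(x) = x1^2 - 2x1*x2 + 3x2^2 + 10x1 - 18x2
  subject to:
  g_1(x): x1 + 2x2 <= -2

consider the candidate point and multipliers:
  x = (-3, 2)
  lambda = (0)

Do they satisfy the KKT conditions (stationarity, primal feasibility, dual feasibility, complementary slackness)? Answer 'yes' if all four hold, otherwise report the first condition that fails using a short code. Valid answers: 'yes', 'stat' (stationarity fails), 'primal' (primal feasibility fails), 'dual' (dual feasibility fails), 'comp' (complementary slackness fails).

Gradient of f: grad f(x) = Q x + c = (0, 0)
Constraint values g_i(x) = a_i^T x - b_i:
  g_1((-3, 2)) = 3
Stationarity residual: grad f(x) + sum_i lambda_i a_i = (0, 0)
  -> stationarity OK
Primal feasibility (all g_i <= 0): FAILS
Dual feasibility (all lambda_i >= 0): OK
Complementary slackness (lambda_i * g_i(x) = 0 for all i): OK

Verdict: the first failing condition is primal_feasibility -> primal.

primal


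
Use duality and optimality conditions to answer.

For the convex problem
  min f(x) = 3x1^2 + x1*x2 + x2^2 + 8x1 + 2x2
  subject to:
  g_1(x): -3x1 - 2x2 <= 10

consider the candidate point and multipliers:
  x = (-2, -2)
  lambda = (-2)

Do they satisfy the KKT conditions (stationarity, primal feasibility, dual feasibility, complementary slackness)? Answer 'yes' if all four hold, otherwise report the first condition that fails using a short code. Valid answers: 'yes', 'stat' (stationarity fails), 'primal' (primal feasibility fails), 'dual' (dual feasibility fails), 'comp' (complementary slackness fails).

Gradient of f: grad f(x) = Q x + c = (-6, -4)
Constraint values g_i(x) = a_i^T x - b_i:
  g_1((-2, -2)) = 0
Stationarity residual: grad f(x) + sum_i lambda_i a_i = (0, 0)
  -> stationarity OK
Primal feasibility (all g_i <= 0): OK
Dual feasibility (all lambda_i >= 0): FAILS
Complementary slackness (lambda_i * g_i(x) = 0 for all i): OK

Verdict: the first failing condition is dual_feasibility -> dual.

dual


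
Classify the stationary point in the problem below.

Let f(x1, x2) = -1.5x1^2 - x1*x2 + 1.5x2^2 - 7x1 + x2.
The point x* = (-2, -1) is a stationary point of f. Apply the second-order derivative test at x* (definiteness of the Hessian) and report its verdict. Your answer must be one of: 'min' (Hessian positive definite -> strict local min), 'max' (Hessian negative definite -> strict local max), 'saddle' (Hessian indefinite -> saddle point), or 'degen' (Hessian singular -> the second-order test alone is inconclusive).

Compute the Hessian H = grad^2 f:
  H = [[-3, -1], [-1, 3]]
Verify stationarity: grad f(x*) = H x* + g = (0, 0).
Eigenvalues of H: -3.1623, 3.1623.
Eigenvalues have mixed signs, so H is indefinite -> x* is a saddle point.

saddle


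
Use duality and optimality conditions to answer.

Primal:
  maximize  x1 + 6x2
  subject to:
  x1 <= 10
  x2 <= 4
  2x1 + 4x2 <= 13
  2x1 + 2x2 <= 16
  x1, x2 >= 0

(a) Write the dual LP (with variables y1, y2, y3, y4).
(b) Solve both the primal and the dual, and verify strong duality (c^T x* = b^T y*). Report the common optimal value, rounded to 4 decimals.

The standard primal-dual pair for 'max c^T x s.t. A x <= b, x >= 0' is:
  Dual:  min b^T y  s.t.  A^T y >= c,  y >= 0.

So the dual LP is:
  minimize  10y1 + 4y2 + 13y3 + 16y4
  subject to:
    y1 + 2y3 + 2y4 >= 1
    y2 + 4y3 + 2y4 >= 6
    y1, y2, y3, y4 >= 0

Solving the primal: x* = (0, 3.25).
  primal value c^T x* = 19.5.
Solving the dual: y* = (0, 0, 1.5, 0).
  dual value b^T y* = 19.5.
Strong duality: c^T x* = b^T y*. Confirmed.

19.5


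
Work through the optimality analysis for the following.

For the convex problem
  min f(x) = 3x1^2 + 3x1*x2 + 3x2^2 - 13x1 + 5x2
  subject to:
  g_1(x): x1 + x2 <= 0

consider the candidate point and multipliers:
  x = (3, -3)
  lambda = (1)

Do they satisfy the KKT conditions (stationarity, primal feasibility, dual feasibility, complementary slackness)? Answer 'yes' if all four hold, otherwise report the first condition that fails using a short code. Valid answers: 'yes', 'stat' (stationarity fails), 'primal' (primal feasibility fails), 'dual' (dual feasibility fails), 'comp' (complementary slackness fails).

Gradient of f: grad f(x) = Q x + c = (-4, -4)
Constraint values g_i(x) = a_i^T x - b_i:
  g_1((3, -3)) = 0
Stationarity residual: grad f(x) + sum_i lambda_i a_i = (-3, -3)
  -> stationarity FAILS
Primal feasibility (all g_i <= 0): OK
Dual feasibility (all lambda_i >= 0): OK
Complementary slackness (lambda_i * g_i(x) = 0 for all i): OK

Verdict: the first failing condition is stationarity -> stat.

stat


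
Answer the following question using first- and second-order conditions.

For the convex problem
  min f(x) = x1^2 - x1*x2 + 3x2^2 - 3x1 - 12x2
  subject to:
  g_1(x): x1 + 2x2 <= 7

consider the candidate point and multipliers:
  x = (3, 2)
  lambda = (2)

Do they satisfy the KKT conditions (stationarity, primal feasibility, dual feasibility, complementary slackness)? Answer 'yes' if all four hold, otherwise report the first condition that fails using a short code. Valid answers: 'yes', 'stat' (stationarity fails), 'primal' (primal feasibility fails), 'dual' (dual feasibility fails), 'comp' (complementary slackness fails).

Gradient of f: grad f(x) = Q x + c = (1, -3)
Constraint values g_i(x) = a_i^T x - b_i:
  g_1((3, 2)) = 0
Stationarity residual: grad f(x) + sum_i lambda_i a_i = (3, 1)
  -> stationarity FAILS
Primal feasibility (all g_i <= 0): OK
Dual feasibility (all lambda_i >= 0): OK
Complementary slackness (lambda_i * g_i(x) = 0 for all i): OK

Verdict: the first failing condition is stationarity -> stat.

stat


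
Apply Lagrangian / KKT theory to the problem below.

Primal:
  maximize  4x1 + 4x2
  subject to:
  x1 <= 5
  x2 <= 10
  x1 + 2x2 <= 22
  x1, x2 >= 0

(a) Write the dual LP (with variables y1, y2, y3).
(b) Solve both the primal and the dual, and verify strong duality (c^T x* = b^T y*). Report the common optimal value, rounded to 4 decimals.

The standard primal-dual pair for 'max c^T x s.t. A x <= b, x >= 0' is:
  Dual:  min b^T y  s.t.  A^T y >= c,  y >= 0.

So the dual LP is:
  minimize  5y1 + 10y2 + 22y3
  subject to:
    y1 + y3 >= 4
    y2 + 2y3 >= 4
    y1, y2, y3 >= 0

Solving the primal: x* = (5, 8.5).
  primal value c^T x* = 54.
Solving the dual: y* = (2, 0, 2).
  dual value b^T y* = 54.
Strong duality: c^T x* = b^T y*. Confirmed.

54


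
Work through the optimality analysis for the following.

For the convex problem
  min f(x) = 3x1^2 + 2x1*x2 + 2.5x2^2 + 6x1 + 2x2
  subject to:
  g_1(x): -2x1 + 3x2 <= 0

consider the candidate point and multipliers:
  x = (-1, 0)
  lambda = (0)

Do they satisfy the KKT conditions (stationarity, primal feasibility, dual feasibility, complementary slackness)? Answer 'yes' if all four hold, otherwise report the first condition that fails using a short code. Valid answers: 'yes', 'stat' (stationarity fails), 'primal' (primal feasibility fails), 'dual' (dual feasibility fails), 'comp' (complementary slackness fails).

Gradient of f: grad f(x) = Q x + c = (0, 0)
Constraint values g_i(x) = a_i^T x - b_i:
  g_1((-1, 0)) = 2
Stationarity residual: grad f(x) + sum_i lambda_i a_i = (0, 0)
  -> stationarity OK
Primal feasibility (all g_i <= 0): FAILS
Dual feasibility (all lambda_i >= 0): OK
Complementary slackness (lambda_i * g_i(x) = 0 for all i): OK

Verdict: the first failing condition is primal_feasibility -> primal.

primal


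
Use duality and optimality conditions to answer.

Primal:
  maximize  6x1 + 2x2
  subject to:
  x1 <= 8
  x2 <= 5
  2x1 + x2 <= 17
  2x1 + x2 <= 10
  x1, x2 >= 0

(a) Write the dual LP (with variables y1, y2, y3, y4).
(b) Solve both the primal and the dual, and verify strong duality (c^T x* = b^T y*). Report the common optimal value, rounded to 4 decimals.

The standard primal-dual pair for 'max c^T x s.t. A x <= b, x >= 0' is:
  Dual:  min b^T y  s.t.  A^T y >= c,  y >= 0.

So the dual LP is:
  minimize  8y1 + 5y2 + 17y3 + 10y4
  subject to:
    y1 + 2y3 + 2y4 >= 6
    y2 + y3 + y4 >= 2
    y1, y2, y3, y4 >= 0

Solving the primal: x* = (5, 0).
  primal value c^T x* = 30.
Solving the dual: y* = (0, 0, 0, 3).
  dual value b^T y* = 30.
Strong duality: c^T x* = b^T y*. Confirmed.

30


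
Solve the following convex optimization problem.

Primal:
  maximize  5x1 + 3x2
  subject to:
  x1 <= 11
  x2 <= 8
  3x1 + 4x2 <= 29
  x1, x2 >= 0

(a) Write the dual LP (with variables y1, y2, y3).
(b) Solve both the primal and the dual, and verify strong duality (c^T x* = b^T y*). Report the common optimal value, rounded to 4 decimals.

The standard primal-dual pair for 'max c^T x s.t. A x <= b, x >= 0' is:
  Dual:  min b^T y  s.t.  A^T y >= c,  y >= 0.

So the dual LP is:
  minimize  11y1 + 8y2 + 29y3
  subject to:
    y1 + 3y3 >= 5
    y2 + 4y3 >= 3
    y1, y2, y3 >= 0

Solving the primal: x* = (9.6667, 0).
  primal value c^T x* = 48.3333.
Solving the dual: y* = (0, 0, 1.6667).
  dual value b^T y* = 48.3333.
Strong duality: c^T x* = b^T y*. Confirmed.

48.3333


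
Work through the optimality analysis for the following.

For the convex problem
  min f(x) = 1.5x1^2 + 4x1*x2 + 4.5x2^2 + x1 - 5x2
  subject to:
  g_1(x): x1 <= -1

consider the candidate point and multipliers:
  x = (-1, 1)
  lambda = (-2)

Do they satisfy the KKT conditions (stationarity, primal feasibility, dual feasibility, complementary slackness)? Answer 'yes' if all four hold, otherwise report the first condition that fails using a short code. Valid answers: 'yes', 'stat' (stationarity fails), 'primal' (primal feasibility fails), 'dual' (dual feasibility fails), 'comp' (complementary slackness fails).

Gradient of f: grad f(x) = Q x + c = (2, 0)
Constraint values g_i(x) = a_i^T x - b_i:
  g_1((-1, 1)) = 0
Stationarity residual: grad f(x) + sum_i lambda_i a_i = (0, 0)
  -> stationarity OK
Primal feasibility (all g_i <= 0): OK
Dual feasibility (all lambda_i >= 0): FAILS
Complementary slackness (lambda_i * g_i(x) = 0 for all i): OK

Verdict: the first failing condition is dual_feasibility -> dual.

dual


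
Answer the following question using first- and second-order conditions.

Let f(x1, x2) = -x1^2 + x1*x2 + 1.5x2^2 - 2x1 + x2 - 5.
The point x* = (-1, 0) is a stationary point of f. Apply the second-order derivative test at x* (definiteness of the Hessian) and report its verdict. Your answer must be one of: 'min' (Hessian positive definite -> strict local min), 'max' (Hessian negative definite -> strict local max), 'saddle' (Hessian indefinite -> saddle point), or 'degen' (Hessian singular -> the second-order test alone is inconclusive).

Compute the Hessian H = grad^2 f:
  H = [[-2, 1], [1, 3]]
Verify stationarity: grad f(x*) = H x* + g = (0, 0).
Eigenvalues of H: -2.1926, 3.1926.
Eigenvalues have mixed signs, so H is indefinite -> x* is a saddle point.

saddle


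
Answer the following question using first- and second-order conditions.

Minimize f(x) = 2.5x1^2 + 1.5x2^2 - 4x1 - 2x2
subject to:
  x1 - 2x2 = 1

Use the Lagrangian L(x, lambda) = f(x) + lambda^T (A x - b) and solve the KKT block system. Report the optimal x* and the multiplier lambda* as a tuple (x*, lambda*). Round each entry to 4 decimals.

Form the Lagrangian:
  L(x, lambda) = (1/2) x^T Q x + c^T x + lambda^T (A x - b)
Stationarity (grad_x L = 0): Q x + c + A^T lambda = 0.
Primal feasibility: A x = b.

This gives the KKT block system:
  [ Q   A^T ] [ x     ]   [-c ]
  [ A    0  ] [ lambda ] = [ b ]

Solving the linear system:
  x*      = (1, 0)
  lambda* = (-1)
  f(x*)   = -1.5

x* = (1, 0), lambda* = (-1)


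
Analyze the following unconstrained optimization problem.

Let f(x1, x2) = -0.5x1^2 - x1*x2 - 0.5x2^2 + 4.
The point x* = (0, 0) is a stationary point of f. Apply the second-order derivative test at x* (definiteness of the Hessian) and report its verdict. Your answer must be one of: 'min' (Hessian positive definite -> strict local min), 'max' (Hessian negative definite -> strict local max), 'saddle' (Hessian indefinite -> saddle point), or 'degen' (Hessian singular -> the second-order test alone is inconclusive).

Compute the Hessian H = grad^2 f:
  H = [[-1, -1], [-1, -1]]
Verify stationarity: grad f(x*) = H x* + g = (0, 0).
Eigenvalues of H: -2, 0.
H has a zero eigenvalue (singular; negative semidefinite but not definite), so H is neither positive definite, negative definite, nor indefinite. The second-order test alone is inconclusive -> degen.
(Indeed, f is constant along the null direction of H through x*, so x* is not a strict local extremum.)

degen


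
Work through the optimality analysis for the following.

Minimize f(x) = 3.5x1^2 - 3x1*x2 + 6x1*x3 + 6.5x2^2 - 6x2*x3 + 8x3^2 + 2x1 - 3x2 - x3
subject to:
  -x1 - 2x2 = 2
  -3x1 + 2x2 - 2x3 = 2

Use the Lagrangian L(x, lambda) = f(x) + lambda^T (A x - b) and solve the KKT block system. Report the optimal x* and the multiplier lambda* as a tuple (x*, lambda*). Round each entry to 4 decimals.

Form the Lagrangian:
  L(x, lambda) = (1/2) x^T Q x + c^T x + lambda^T (A x - b)
Stationarity (grad_x L = 0): Q x + c + A^T lambda = 0.
Primal feasibility: A x = b.

This gives the KKT block system:
  [ Q   A^T ] [ x     ]   [-c ]
  [ A    0  ] [ lambda ] = [ b ]

Solving the linear system:
  x*      = (-1.1879, -0.4061, 0.3758)
  lambda* = (-3.3242, 0.1606)
  f(x*)   = 2.397

x* = (-1.1879, -0.4061, 0.3758), lambda* = (-3.3242, 0.1606)


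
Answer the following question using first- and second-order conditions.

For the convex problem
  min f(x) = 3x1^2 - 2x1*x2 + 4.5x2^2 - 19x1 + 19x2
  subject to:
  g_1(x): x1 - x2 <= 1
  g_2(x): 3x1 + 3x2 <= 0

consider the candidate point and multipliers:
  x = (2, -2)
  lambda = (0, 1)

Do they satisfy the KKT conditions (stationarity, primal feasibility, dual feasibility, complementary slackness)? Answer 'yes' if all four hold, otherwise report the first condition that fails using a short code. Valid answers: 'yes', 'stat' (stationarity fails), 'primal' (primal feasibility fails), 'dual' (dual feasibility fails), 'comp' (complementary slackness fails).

Gradient of f: grad f(x) = Q x + c = (-3, -3)
Constraint values g_i(x) = a_i^T x - b_i:
  g_1((2, -2)) = 3
  g_2((2, -2)) = 0
Stationarity residual: grad f(x) + sum_i lambda_i a_i = (0, 0)
  -> stationarity OK
Primal feasibility (all g_i <= 0): FAILS
Dual feasibility (all lambda_i >= 0): OK
Complementary slackness (lambda_i * g_i(x) = 0 for all i): OK

Verdict: the first failing condition is primal_feasibility -> primal.

primal


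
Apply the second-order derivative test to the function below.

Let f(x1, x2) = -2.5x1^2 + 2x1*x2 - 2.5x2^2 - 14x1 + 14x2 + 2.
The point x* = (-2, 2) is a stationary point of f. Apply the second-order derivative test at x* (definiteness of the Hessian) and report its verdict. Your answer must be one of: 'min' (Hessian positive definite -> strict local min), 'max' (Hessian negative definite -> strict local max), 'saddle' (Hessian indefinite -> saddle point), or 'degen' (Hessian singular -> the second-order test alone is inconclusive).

Compute the Hessian H = grad^2 f:
  H = [[-5, 2], [2, -5]]
Verify stationarity: grad f(x*) = H x* + g = (0, 0).
Eigenvalues of H: -7, -3.
Both eigenvalues < 0, so H is negative definite -> x* is a strict local max.

max


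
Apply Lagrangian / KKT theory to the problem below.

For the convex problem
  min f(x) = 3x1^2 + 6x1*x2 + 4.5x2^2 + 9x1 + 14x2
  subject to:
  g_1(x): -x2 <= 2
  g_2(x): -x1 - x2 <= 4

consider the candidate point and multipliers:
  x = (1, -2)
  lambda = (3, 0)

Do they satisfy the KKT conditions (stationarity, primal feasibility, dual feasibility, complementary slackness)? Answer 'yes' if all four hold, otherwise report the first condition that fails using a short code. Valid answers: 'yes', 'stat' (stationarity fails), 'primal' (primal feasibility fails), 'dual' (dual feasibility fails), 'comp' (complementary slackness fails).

Gradient of f: grad f(x) = Q x + c = (3, 2)
Constraint values g_i(x) = a_i^T x - b_i:
  g_1((1, -2)) = 0
  g_2((1, -2)) = -3
Stationarity residual: grad f(x) + sum_i lambda_i a_i = (3, -1)
  -> stationarity FAILS
Primal feasibility (all g_i <= 0): OK
Dual feasibility (all lambda_i >= 0): OK
Complementary slackness (lambda_i * g_i(x) = 0 for all i): OK

Verdict: the first failing condition is stationarity -> stat.

stat


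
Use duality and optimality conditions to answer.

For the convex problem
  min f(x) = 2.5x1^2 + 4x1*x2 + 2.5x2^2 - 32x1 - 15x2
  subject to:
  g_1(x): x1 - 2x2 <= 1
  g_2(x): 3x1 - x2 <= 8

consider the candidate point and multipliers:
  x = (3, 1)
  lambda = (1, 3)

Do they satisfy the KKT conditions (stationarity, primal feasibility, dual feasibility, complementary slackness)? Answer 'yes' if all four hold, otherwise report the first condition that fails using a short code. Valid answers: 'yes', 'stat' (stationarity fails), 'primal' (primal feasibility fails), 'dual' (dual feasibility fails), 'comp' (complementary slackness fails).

Gradient of f: grad f(x) = Q x + c = (-13, 2)
Constraint values g_i(x) = a_i^T x - b_i:
  g_1((3, 1)) = 0
  g_2((3, 1)) = 0
Stationarity residual: grad f(x) + sum_i lambda_i a_i = (-3, -3)
  -> stationarity FAILS
Primal feasibility (all g_i <= 0): OK
Dual feasibility (all lambda_i >= 0): OK
Complementary slackness (lambda_i * g_i(x) = 0 for all i): OK

Verdict: the first failing condition is stationarity -> stat.

stat


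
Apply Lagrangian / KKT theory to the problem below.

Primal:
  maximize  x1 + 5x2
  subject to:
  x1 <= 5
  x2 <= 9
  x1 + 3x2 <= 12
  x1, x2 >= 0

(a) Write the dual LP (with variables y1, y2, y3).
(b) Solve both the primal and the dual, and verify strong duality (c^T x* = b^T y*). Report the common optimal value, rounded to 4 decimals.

The standard primal-dual pair for 'max c^T x s.t. A x <= b, x >= 0' is:
  Dual:  min b^T y  s.t.  A^T y >= c,  y >= 0.

So the dual LP is:
  minimize  5y1 + 9y2 + 12y3
  subject to:
    y1 + y3 >= 1
    y2 + 3y3 >= 5
    y1, y2, y3 >= 0

Solving the primal: x* = (0, 4).
  primal value c^T x* = 20.
Solving the dual: y* = (0, 0, 1.6667).
  dual value b^T y* = 20.
Strong duality: c^T x* = b^T y*. Confirmed.

20


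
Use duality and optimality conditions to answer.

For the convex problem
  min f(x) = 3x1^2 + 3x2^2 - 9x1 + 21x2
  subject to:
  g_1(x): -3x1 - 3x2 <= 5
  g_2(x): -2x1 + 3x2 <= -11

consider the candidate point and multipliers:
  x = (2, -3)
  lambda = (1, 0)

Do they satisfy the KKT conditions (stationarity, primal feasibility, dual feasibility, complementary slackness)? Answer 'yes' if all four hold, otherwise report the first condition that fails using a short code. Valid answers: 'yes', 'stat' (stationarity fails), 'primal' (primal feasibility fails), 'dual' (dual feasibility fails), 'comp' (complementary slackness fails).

Gradient of f: grad f(x) = Q x + c = (3, 3)
Constraint values g_i(x) = a_i^T x - b_i:
  g_1((2, -3)) = -2
  g_2((2, -3)) = -2
Stationarity residual: grad f(x) + sum_i lambda_i a_i = (0, 0)
  -> stationarity OK
Primal feasibility (all g_i <= 0): OK
Dual feasibility (all lambda_i >= 0): OK
Complementary slackness (lambda_i * g_i(x) = 0 for all i): FAILS

Verdict: the first failing condition is complementary_slackness -> comp.

comp


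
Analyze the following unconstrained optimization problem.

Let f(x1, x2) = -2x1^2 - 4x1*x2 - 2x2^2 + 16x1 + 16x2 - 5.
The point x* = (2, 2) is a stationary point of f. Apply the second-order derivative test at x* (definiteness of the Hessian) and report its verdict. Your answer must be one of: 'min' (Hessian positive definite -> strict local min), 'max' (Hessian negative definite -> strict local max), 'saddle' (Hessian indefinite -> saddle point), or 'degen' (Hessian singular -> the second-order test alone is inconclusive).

Compute the Hessian H = grad^2 f:
  H = [[-4, -4], [-4, -4]]
Verify stationarity: grad f(x*) = H x* + g = (0, 0).
Eigenvalues of H: -8, 0.
H has a zero eigenvalue (singular; negative semidefinite but not definite), so H is neither positive definite, negative definite, nor indefinite. The second-order test alone is inconclusive -> degen.
(Indeed, f is constant along the null direction of H through x*, so x* is not a strict local extremum.)

degen


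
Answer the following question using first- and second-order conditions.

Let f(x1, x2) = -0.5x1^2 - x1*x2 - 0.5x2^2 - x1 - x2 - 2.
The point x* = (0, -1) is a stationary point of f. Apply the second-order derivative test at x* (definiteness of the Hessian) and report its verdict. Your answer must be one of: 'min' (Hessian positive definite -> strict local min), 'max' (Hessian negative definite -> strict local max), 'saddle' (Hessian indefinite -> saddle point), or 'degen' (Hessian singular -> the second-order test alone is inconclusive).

Compute the Hessian H = grad^2 f:
  H = [[-1, -1], [-1, -1]]
Verify stationarity: grad f(x*) = H x* + g = (0, 0).
Eigenvalues of H: -2, 0.
H has a zero eigenvalue (singular; negative semidefinite but not definite), so H is neither positive definite, negative definite, nor indefinite. The second-order test alone is inconclusive -> degen.
(Indeed, f is constant along the null direction of H through x*, so x* is not a strict local extremum.)

degen


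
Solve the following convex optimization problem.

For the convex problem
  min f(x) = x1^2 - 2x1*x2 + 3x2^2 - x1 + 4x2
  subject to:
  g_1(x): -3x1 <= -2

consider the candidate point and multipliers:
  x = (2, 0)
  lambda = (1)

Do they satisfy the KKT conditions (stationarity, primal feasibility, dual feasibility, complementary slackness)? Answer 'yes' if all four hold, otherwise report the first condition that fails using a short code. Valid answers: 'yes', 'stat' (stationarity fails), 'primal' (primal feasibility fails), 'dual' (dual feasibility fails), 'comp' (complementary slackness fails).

Gradient of f: grad f(x) = Q x + c = (3, 0)
Constraint values g_i(x) = a_i^T x - b_i:
  g_1((2, 0)) = -4
Stationarity residual: grad f(x) + sum_i lambda_i a_i = (0, 0)
  -> stationarity OK
Primal feasibility (all g_i <= 0): OK
Dual feasibility (all lambda_i >= 0): OK
Complementary slackness (lambda_i * g_i(x) = 0 for all i): FAILS

Verdict: the first failing condition is complementary_slackness -> comp.

comp


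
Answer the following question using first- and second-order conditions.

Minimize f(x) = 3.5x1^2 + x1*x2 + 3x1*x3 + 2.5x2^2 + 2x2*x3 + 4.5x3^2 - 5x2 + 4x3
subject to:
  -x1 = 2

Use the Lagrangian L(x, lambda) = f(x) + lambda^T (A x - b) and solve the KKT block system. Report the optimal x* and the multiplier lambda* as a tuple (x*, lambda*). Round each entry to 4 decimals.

Form the Lagrangian:
  L(x, lambda) = (1/2) x^T Q x + c^T x + lambda^T (A x - b)
Stationarity (grad_x L = 0): Q x + c + A^T lambda = 0.
Primal feasibility: A x = b.

This gives the KKT block system:
  [ Q   A^T ] [ x     ]   [-c ]
  [ A    0  ] [ lambda ] = [ b ]

Solving the linear system:
  x*      = (-2, 1.439, -0.0976)
  lambda* = (-12.8537)
  f(x*)   = 9.061

x* = (-2, 1.439, -0.0976), lambda* = (-12.8537)


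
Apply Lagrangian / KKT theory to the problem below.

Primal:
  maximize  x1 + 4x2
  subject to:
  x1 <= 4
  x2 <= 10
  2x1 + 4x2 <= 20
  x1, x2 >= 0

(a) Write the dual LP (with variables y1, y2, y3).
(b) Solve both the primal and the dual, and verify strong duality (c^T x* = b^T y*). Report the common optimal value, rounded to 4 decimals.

The standard primal-dual pair for 'max c^T x s.t. A x <= b, x >= 0' is:
  Dual:  min b^T y  s.t.  A^T y >= c,  y >= 0.

So the dual LP is:
  minimize  4y1 + 10y2 + 20y3
  subject to:
    y1 + 2y3 >= 1
    y2 + 4y3 >= 4
    y1, y2, y3 >= 0

Solving the primal: x* = (0, 5).
  primal value c^T x* = 20.
Solving the dual: y* = (0, 0, 1).
  dual value b^T y* = 20.
Strong duality: c^T x* = b^T y*. Confirmed.

20


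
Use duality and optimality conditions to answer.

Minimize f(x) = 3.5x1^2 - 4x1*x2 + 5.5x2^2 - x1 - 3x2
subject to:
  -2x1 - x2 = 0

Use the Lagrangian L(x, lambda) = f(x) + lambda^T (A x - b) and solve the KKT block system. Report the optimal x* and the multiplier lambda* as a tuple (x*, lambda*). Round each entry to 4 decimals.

Form the Lagrangian:
  L(x, lambda) = (1/2) x^T Q x + c^T x + lambda^T (A x - b)
Stationarity (grad_x L = 0): Q x + c + A^T lambda = 0.
Primal feasibility: A x = b.

This gives the KKT block system:
  [ Q   A^T ] [ x     ]   [-c ]
  [ A    0  ] [ lambda ] = [ b ]

Solving the linear system:
  x*      = (-0.0746, 0.1493)
  lambda* = (-1.0597)
  f(x*)   = -0.1866

x* = (-0.0746, 0.1493), lambda* = (-1.0597)


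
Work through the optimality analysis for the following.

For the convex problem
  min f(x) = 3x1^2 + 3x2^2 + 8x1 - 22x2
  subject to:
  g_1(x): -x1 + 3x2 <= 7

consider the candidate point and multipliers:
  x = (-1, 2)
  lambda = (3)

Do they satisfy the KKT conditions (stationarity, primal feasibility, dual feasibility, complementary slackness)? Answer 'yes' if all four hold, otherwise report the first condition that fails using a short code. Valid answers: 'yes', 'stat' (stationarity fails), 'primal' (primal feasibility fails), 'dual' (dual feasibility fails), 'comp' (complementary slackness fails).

Gradient of f: grad f(x) = Q x + c = (2, -10)
Constraint values g_i(x) = a_i^T x - b_i:
  g_1((-1, 2)) = 0
Stationarity residual: grad f(x) + sum_i lambda_i a_i = (-1, -1)
  -> stationarity FAILS
Primal feasibility (all g_i <= 0): OK
Dual feasibility (all lambda_i >= 0): OK
Complementary slackness (lambda_i * g_i(x) = 0 for all i): OK

Verdict: the first failing condition is stationarity -> stat.

stat


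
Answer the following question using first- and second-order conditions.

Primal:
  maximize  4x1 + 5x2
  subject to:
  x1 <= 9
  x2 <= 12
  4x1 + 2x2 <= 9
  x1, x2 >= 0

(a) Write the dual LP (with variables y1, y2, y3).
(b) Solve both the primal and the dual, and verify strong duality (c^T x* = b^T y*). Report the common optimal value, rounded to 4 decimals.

The standard primal-dual pair for 'max c^T x s.t. A x <= b, x >= 0' is:
  Dual:  min b^T y  s.t.  A^T y >= c,  y >= 0.

So the dual LP is:
  minimize  9y1 + 12y2 + 9y3
  subject to:
    y1 + 4y3 >= 4
    y2 + 2y3 >= 5
    y1, y2, y3 >= 0

Solving the primal: x* = (0, 4.5).
  primal value c^T x* = 22.5.
Solving the dual: y* = (0, 0, 2.5).
  dual value b^T y* = 22.5.
Strong duality: c^T x* = b^T y*. Confirmed.

22.5


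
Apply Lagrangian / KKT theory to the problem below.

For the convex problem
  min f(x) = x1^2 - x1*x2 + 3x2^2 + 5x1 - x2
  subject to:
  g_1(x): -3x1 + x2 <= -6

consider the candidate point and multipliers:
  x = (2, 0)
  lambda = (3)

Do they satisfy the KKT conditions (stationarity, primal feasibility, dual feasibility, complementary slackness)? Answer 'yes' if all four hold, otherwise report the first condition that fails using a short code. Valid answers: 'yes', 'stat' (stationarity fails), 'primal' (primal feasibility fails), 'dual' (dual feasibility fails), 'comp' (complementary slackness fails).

Gradient of f: grad f(x) = Q x + c = (9, -3)
Constraint values g_i(x) = a_i^T x - b_i:
  g_1((2, 0)) = 0
Stationarity residual: grad f(x) + sum_i lambda_i a_i = (0, 0)
  -> stationarity OK
Primal feasibility (all g_i <= 0): OK
Dual feasibility (all lambda_i >= 0): OK
Complementary slackness (lambda_i * g_i(x) = 0 for all i): OK

Verdict: yes, KKT holds.

yes


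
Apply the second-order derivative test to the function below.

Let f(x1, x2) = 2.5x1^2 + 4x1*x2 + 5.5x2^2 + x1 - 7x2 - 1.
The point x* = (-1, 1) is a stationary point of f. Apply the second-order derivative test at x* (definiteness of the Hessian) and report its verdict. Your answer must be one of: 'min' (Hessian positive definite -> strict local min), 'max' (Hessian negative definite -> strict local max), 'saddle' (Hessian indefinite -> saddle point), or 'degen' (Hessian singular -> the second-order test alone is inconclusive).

Compute the Hessian H = grad^2 f:
  H = [[5, 4], [4, 11]]
Verify stationarity: grad f(x*) = H x* + g = (0, 0).
Eigenvalues of H: 3, 13.
Both eigenvalues > 0, so H is positive definite -> x* is a strict local min.

min


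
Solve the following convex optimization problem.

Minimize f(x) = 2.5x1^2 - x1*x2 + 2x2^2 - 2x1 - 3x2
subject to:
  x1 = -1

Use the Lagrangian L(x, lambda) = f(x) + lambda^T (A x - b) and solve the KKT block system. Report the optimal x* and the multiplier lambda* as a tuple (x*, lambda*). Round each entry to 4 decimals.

Form the Lagrangian:
  L(x, lambda) = (1/2) x^T Q x + c^T x + lambda^T (A x - b)
Stationarity (grad_x L = 0): Q x + c + A^T lambda = 0.
Primal feasibility: A x = b.

This gives the KKT block system:
  [ Q   A^T ] [ x     ]   [-c ]
  [ A    0  ] [ lambda ] = [ b ]

Solving the linear system:
  x*      = (-1, 0.5)
  lambda* = (7.5)
  f(x*)   = 4

x* = (-1, 0.5), lambda* = (7.5)


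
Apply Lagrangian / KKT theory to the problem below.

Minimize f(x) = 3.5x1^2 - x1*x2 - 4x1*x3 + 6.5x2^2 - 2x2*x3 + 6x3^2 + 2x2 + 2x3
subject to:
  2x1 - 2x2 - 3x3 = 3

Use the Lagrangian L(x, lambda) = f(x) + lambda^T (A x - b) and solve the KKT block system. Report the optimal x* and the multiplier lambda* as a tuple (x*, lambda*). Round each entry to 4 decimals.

Form the Lagrangian:
  L(x, lambda) = (1/2) x^T Q x + c^T x + lambda^T (A x - b)
Stationarity (grad_x L = 0): Q x + c + A^T lambda = 0.
Primal feasibility: A x = b.

This gives the KKT block system:
  [ Q   A^T ] [ x     ]   [-c ]
  [ A    0  ] [ lambda ] = [ b ]

Solving the linear system:
  x*      = (0.0219, -0.5027, -0.6503)
  lambda* = (-1.6284)
  f(x*)   = 1.2896

x* = (0.0219, -0.5027, -0.6503), lambda* = (-1.6284)


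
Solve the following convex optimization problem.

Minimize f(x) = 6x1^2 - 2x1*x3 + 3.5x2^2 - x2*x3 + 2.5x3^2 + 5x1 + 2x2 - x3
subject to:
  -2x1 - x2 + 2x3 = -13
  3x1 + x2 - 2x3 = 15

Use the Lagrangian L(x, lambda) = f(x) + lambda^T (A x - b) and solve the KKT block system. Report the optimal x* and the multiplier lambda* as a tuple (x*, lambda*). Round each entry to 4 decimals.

Form the Lagrangian:
  L(x, lambda) = (1/2) x^T Q x + c^T x + lambda^T (A x - b)
Stationarity (grad_x L = 0): Q x + c + A^T lambda = 0.
Primal feasibility: A x = b.

This gives the KKT block system:
  [ Q   A^T ] [ x     ]   [-c ]
  [ A    0  ] [ lambda ] = [ b ]

Solving the linear system:
  x*      = (2, 1, -4)
  lambda* = (2, -11)
  f(x*)   = 103.5

x* = (2, 1, -4), lambda* = (2, -11)


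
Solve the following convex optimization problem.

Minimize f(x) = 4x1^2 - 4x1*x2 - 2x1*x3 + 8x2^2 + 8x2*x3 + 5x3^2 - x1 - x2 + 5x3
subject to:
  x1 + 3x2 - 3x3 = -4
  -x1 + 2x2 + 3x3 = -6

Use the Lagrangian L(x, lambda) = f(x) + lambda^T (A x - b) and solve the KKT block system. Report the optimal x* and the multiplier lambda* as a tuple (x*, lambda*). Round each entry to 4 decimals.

Form the Lagrangian:
  L(x, lambda) = (1/2) x^T Q x + c^T x + lambda^T (A x - b)
Stationarity (grad_x L = 0): Q x + c + A^T lambda = 0.
Primal feasibility: A x = b.

This gives the KKT block system:
  [ Q   A^T ] [ x     ]   [-c ]
  [ A    0  ] [ lambda ] = [ b ]

Solving the linear system:
  x*      = (-0.3143, -2, -0.7714)
  lambda* = (5.1714, 11.2)
  f(x*)   = 43.1714

x* = (-0.3143, -2, -0.7714), lambda* = (5.1714, 11.2)


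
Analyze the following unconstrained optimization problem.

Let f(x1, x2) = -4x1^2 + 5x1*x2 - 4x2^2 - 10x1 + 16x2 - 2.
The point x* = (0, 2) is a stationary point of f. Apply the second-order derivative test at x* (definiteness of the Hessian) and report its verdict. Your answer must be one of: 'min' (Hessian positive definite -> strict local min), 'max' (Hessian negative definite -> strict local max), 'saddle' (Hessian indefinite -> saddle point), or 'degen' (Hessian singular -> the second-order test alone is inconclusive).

Compute the Hessian H = grad^2 f:
  H = [[-8, 5], [5, -8]]
Verify stationarity: grad f(x*) = H x* + g = (0, 0).
Eigenvalues of H: -13, -3.
Both eigenvalues < 0, so H is negative definite -> x* is a strict local max.

max


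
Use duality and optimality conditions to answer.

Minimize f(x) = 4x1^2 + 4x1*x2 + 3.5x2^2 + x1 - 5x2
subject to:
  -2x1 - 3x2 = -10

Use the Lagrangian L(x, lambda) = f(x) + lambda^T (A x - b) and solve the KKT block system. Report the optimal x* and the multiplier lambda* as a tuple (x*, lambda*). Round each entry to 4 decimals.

Form the Lagrangian:
  L(x, lambda) = (1/2) x^T Q x + c^T x + lambda^T (A x - b)
Stationarity (grad_x L = 0): Q x + c + A^T lambda = 0.
Primal feasibility: A x = b.

This gives the KKT block system:
  [ Q   A^T ] [ x     ]   [-c ]
  [ A    0  ] [ lambda ] = [ b ]

Solving the linear system:
  x*      = (-0.3654, 3.5769)
  lambda* = (6.1923)
  f(x*)   = 21.8365

x* = (-0.3654, 3.5769), lambda* = (6.1923)


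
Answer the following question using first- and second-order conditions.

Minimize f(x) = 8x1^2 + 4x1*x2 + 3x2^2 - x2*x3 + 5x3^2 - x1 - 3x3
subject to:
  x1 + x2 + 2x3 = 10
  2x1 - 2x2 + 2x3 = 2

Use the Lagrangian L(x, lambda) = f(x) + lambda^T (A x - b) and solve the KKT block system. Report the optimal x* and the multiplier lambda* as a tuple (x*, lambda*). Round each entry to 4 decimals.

Form the Lagrangian:
  L(x, lambda) = (1/2) x^T Q x + c^T x + lambda^T (A x - b)
Stationarity (grad_x L = 0): Q x + c + A^T lambda = 0.
Primal feasibility: A x = b.

This gives the KKT block system:
  [ Q   A^T ] [ x     ]   [-c ]
  [ A    0  ] [ lambda ] = [ b ]

Solving the linear system:
  x*      = (0.2844, 2.7615, 3.4771)
  lambda* = (-14.4128, -0.0917)
  f(x*)   = 66.7982

x* = (0.2844, 2.7615, 3.4771), lambda* = (-14.4128, -0.0917)


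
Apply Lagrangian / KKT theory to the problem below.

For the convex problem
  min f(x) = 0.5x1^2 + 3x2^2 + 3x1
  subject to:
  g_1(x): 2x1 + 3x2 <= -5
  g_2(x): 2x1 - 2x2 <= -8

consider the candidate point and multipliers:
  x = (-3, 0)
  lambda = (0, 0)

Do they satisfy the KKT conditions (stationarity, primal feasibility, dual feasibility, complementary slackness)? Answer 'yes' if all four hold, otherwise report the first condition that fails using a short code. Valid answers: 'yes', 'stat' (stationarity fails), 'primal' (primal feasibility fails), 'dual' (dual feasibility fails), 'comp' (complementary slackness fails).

Gradient of f: grad f(x) = Q x + c = (0, 0)
Constraint values g_i(x) = a_i^T x - b_i:
  g_1((-3, 0)) = -1
  g_2((-3, 0)) = 2
Stationarity residual: grad f(x) + sum_i lambda_i a_i = (0, 0)
  -> stationarity OK
Primal feasibility (all g_i <= 0): FAILS
Dual feasibility (all lambda_i >= 0): OK
Complementary slackness (lambda_i * g_i(x) = 0 for all i): OK

Verdict: the first failing condition is primal_feasibility -> primal.

primal


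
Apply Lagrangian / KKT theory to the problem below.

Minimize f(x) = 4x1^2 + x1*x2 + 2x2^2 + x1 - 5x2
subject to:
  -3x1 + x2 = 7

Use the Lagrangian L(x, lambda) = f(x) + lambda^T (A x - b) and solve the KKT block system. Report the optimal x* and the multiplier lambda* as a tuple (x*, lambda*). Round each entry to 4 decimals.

Form the Lagrangian:
  L(x, lambda) = (1/2) x^T Q x + c^T x + lambda^T (A x - b)
Stationarity (grad_x L = 0): Q x + c + A^T lambda = 0.
Primal feasibility: A x = b.

This gives the KKT block system:
  [ Q   A^T ] [ x     ]   [-c ]
  [ A    0  ] [ lambda ] = [ b ]

Solving the linear system:
  x*      = (-1.54, 2.38)
  lambda* = (-2.98)
  f(x*)   = 3.71

x* = (-1.54, 2.38), lambda* = (-2.98)


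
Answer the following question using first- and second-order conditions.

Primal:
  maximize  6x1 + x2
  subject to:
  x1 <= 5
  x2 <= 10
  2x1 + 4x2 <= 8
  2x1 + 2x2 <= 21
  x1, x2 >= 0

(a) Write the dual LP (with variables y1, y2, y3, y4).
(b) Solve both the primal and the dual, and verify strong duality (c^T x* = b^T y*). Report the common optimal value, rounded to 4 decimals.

The standard primal-dual pair for 'max c^T x s.t. A x <= b, x >= 0' is:
  Dual:  min b^T y  s.t.  A^T y >= c,  y >= 0.

So the dual LP is:
  minimize  5y1 + 10y2 + 8y3 + 21y4
  subject to:
    y1 + 2y3 + 2y4 >= 6
    y2 + 4y3 + 2y4 >= 1
    y1, y2, y3, y4 >= 0

Solving the primal: x* = (4, 0).
  primal value c^T x* = 24.
Solving the dual: y* = (0, 0, 3, 0).
  dual value b^T y* = 24.
Strong duality: c^T x* = b^T y*. Confirmed.

24


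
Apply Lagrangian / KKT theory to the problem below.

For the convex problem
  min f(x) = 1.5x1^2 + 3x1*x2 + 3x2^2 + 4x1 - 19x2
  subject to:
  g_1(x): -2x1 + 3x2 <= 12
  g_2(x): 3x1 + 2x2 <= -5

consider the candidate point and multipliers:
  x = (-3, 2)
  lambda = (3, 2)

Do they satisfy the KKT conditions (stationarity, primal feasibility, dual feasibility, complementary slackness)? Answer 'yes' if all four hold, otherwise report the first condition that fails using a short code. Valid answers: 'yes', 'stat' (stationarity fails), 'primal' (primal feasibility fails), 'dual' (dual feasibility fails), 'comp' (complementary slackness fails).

Gradient of f: grad f(x) = Q x + c = (1, -16)
Constraint values g_i(x) = a_i^T x - b_i:
  g_1((-3, 2)) = 0
  g_2((-3, 2)) = 0
Stationarity residual: grad f(x) + sum_i lambda_i a_i = (1, -3)
  -> stationarity FAILS
Primal feasibility (all g_i <= 0): OK
Dual feasibility (all lambda_i >= 0): OK
Complementary slackness (lambda_i * g_i(x) = 0 for all i): OK

Verdict: the first failing condition is stationarity -> stat.

stat


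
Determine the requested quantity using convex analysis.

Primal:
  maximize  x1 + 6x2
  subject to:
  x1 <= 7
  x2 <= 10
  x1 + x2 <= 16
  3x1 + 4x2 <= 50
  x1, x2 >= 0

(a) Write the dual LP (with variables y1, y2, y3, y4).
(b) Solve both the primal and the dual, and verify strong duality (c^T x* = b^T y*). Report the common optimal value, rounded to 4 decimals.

The standard primal-dual pair for 'max c^T x s.t. A x <= b, x >= 0' is:
  Dual:  min b^T y  s.t.  A^T y >= c,  y >= 0.

So the dual LP is:
  minimize  7y1 + 10y2 + 16y3 + 50y4
  subject to:
    y1 + y3 + 3y4 >= 1
    y2 + y3 + 4y4 >= 6
    y1, y2, y3, y4 >= 0

Solving the primal: x* = (3.3333, 10).
  primal value c^T x* = 63.3333.
Solving the dual: y* = (0, 4.6667, 0, 0.3333).
  dual value b^T y* = 63.3333.
Strong duality: c^T x* = b^T y*. Confirmed.

63.3333


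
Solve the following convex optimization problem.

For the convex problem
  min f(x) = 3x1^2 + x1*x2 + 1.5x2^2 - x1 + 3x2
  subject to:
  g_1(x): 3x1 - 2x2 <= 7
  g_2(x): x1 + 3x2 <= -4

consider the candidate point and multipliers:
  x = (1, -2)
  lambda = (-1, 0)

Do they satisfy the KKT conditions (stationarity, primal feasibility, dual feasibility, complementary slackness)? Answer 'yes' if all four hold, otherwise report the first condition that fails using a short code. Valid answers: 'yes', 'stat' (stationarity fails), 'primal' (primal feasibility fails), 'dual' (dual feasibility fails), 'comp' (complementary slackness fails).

Gradient of f: grad f(x) = Q x + c = (3, -2)
Constraint values g_i(x) = a_i^T x - b_i:
  g_1((1, -2)) = 0
  g_2((1, -2)) = -1
Stationarity residual: grad f(x) + sum_i lambda_i a_i = (0, 0)
  -> stationarity OK
Primal feasibility (all g_i <= 0): OK
Dual feasibility (all lambda_i >= 0): FAILS
Complementary slackness (lambda_i * g_i(x) = 0 for all i): OK

Verdict: the first failing condition is dual_feasibility -> dual.

dual


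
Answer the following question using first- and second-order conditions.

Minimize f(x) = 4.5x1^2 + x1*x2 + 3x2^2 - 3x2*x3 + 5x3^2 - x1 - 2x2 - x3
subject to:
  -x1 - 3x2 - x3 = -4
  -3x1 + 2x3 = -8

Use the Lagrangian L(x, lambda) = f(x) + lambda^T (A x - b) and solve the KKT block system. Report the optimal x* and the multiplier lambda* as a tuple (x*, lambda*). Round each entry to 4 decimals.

Form the Lagrangian:
  L(x, lambda) = (1/2) x^T Q x + c^T x + lambda^T (A x - b)
Stationarity (grad_x L = 0): Q x + c + A^T lambda = 0.
Primal feasibility: A x = b.

This gives the KKT block system:
  [ Q   A^T ] [ x     ]   [-c ]
  [ A    0  ] [ lambda ] = [ b ]

Solving the linear system:
  x*      = (2.253, 0.7892, -0.6205)
  lambda* = (2.2831, 5.9277)
  f(x*)   = 26.6717

x* = (2.253, 0.7892, -0.6205), lambda* = (2.2831, 5.9277)
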